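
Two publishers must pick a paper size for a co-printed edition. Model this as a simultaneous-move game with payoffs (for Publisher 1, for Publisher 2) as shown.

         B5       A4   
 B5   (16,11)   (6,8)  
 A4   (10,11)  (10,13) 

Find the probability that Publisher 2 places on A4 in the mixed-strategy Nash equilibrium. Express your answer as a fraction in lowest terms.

3/5

Publisher 2's mix q on B5 must make Publisher 1 indifferent between B5 and A4.
Publisher 1's payoff from B5: 16q + 6(1−q). From A4: 10q + 10(1−q).
Set equal: 6q = 4(1−q) → q = 4/10 = 2/5.
Probability on A4 is 1 − 2/5 = 3/5.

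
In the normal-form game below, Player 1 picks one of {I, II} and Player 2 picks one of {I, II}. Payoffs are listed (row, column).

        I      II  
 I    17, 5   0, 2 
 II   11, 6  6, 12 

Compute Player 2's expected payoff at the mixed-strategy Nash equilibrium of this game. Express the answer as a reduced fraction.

Player 1 mixes with probability p on I, chosen so Player 2 is indifferent: 5p + 6(1−p) = 2p + 12(1−p) gives p = 2/3.
Player 2's expected payoff is 5·2/3 + 6·1/3 = 16/3.

16/3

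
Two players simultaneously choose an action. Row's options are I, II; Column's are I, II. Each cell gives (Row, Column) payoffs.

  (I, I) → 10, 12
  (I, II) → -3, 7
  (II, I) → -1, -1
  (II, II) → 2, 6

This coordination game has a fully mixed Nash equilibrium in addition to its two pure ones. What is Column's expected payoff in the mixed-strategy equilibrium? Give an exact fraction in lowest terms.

Row mixes with probability p on I, chosen so Column is indifferent: 12p + (-1)(1−p) = 7p + 6(1−p) gives p = 7/12.
Column's expected payoff is 12·7/12 + (-1)·5/12 = 79/12.

79/12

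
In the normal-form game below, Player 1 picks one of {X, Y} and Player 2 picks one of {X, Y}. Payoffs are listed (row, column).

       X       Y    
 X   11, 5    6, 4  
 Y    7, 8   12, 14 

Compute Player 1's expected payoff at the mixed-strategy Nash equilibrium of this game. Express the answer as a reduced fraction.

Player 2 mixes with probability q on X, chosen so Player 1 is indifferent: 11q + 6(1−q) = 7q + 12(1−q) gives q = 3/5.
Player 1's expected payoff (from either row, since indifferent) is 11·3/5 + 6·2/5 = 9.

9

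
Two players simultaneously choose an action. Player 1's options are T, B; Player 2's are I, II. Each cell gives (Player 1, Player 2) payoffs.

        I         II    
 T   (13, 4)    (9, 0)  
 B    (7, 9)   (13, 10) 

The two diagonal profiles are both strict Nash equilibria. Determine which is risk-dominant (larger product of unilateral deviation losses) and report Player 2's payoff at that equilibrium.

4

At (T, I): Player 1 loses 13 − 7 = 6 by deviating; Player 2 loses 4 − 0 = 4. Product = 6·4 = 24.
At (B, II): Player 1 loses 13 − 9 = 4 by deviating; Player 2 loses 10 − 9 = 1. Product = 4·1 = 4.
24 > 4, so (T, I) is risk-dominant. Player 2's payoff there is 4.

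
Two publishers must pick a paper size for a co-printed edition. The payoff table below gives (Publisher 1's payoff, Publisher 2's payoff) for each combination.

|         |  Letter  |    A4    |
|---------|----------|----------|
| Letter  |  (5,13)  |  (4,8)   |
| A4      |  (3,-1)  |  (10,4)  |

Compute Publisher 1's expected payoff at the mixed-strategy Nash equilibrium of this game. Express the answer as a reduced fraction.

19/4

Publisher 2 mixes with probability q on Letter, chosen so Publisher 1 is indifferent: 5q + 4(1−q) = 3q + 10(1−q) gives q = 3/4.
Publisher 1's expected payoff (from either row, since indifferent) is 5·3/4 + 4·1/4 = 19/4.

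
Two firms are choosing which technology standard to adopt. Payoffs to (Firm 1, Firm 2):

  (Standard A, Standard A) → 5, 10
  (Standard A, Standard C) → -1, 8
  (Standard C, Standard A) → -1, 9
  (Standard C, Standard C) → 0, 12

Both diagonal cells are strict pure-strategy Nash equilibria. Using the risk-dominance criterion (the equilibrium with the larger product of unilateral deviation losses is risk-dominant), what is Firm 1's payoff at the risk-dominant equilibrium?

5

At both Standard A: Firm 1 loses 5 − (-1) = 6 by deviating; Firm 2 loses 10 − 8 = 2. Product = 6·2 = 12.
At both Standard C: Firm 1 loses 0 − (-1) = 1 by deviating; Firm 2 loses 12 − 9 = 3. Product = 1·3 = 3.
12 > 3, so both Standard A is risk-dominant. Firm 1's payoff there is 5.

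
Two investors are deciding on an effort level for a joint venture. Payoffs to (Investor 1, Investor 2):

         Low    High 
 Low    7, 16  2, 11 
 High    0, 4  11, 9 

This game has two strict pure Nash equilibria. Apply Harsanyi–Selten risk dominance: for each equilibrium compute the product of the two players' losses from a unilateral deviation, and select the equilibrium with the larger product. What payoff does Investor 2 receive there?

At both Low: Investor 1 loses 7 − 0 = 7 by deviating; Investor 2 loses 16 − 11 = 5. Product = 7·5 = 35.
At both High: Investor 1 loses 11 − 2 = 9 by deviating; Investor 2 loses 9 − 4 = 5. Product = 9·5 = 45.
45 > 35, so both High is risk-dominant. Investor 2's payoff there is 9.

9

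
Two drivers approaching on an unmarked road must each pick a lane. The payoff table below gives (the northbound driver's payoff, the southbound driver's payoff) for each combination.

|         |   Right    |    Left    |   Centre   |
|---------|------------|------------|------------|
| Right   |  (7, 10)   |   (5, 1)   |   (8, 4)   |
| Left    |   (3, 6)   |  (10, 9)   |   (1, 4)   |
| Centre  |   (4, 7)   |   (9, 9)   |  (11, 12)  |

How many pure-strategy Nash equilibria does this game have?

Both Right: the northbound driver gets 7 (best alternative 4); the southbound driver gets 10 (best alternative 4). Neither deviates — NE.
Both Left: the northbound driver gets 10 (best alternative 9); the southbound driver gets 9 (best alternative 6). Neither deviates — NE.
Both Centre: the northbound driver gets 11 (best alternative 8); the southbound driver gets 12 (best alternative 9). Neither deviates — NE.
(Left, Centre) is not a NE: the northbound driver would switch to Centre (11 > 1).
No other cell survives both best-response checks, so there are 3 pure NE.

3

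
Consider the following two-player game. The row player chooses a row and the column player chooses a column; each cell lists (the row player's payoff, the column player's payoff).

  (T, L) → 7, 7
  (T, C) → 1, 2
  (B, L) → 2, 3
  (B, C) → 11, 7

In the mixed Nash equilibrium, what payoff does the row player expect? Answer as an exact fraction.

5

The column player mixes with probability q on L, chosen so the row player is indifferent: 7q + 1(1−q) = 2q + 11(1−q) gives q = 2/3.
The row player's expected payoff (from either row, since indifferent) is 7·2/3 + 1·1/3 = 5.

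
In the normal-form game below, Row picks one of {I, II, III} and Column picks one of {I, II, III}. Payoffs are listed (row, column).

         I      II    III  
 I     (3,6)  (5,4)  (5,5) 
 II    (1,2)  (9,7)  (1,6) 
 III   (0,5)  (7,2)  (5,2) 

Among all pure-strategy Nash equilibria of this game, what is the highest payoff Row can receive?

Both I is a pure NE (Row: 3 ≥ 1; Column: 6 ≥ 5). Row gets 3.
Both II is a pure NE (Row: 9 ≥ 7; Column: 7 ≥ 6). Row gets 9.
Every other cell has a profitable deviation for at least one player. Highest of {3, 9} is 9.

9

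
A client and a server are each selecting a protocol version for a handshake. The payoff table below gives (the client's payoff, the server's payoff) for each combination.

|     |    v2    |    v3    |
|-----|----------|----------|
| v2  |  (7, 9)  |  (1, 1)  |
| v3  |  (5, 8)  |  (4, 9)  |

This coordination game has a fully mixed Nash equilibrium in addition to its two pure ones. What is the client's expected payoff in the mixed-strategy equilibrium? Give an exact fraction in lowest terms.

The server mixes with probability q on v2, chosen so the client is indifferent: 7q + 1(1−q) = 5q + 4(1−q) gives q = 3/5.
The client's expected payoff (from either row, since indifferent) is 7·3/5 + 1·2/5 = 23/5.

23/5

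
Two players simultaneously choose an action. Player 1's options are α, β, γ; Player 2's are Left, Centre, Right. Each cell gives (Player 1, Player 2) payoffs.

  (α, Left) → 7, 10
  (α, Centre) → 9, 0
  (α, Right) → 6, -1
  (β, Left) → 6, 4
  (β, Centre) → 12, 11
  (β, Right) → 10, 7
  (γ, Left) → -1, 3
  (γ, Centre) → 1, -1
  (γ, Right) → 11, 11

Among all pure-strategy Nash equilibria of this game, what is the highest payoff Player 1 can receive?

12

(α, Left) is a pure NE (Player 1: 7 ≥ 6; Player 2: 10 ≥ 0). Player 1 gets 7.
(β, Centre) is a pure NE (Player 1: 12 ≥ 9; Player 2: 11 ≥ 7). Player 1 gets 12.
(γ, Right) is a pure NE (Player 1: 11 ≥ 10; Player 2: 11 ≥ 3). Player 1 gets 11.
Every other cell has a profitable deviation for at least one player. Highest of {7, 12, 11} is 12.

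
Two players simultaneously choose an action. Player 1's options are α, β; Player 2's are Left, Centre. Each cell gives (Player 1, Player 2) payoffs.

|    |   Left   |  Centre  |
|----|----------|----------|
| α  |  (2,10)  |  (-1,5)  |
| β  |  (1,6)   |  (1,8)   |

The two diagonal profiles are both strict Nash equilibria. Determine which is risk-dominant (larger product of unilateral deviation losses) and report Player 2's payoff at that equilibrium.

At (α, Left): Player 1 loses 2 − 1 = 1 by deviating; Player 2 loses 10 − 5 = 5. Product = 1·5 = 5.
At (β, Centre): Player 1 loses 1 − (-1) = 2 by deviating; Player 2 loses 8 − 6 = 2. Product = 2·2 = 4.
5 > 4, so (α, Left) is risk-dominant. Player 2's payoff there is 10.

10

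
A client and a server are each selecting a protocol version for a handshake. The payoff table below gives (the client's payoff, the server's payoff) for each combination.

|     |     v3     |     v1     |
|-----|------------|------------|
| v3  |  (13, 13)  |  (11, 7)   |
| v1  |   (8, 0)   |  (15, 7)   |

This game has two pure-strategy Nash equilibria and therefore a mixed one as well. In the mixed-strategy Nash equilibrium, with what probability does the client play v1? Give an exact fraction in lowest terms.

The client's mix p on v3 must make the server indifferent between v3 and v1.
The server's payoff from v3: 13p + 0(1−p). From v1: 7p + 7(1−p).
Set equal: 6p = 7(1−p) → p = 7/13.
Probability on v1 is 1 − 7/13 = 6/13.

6/13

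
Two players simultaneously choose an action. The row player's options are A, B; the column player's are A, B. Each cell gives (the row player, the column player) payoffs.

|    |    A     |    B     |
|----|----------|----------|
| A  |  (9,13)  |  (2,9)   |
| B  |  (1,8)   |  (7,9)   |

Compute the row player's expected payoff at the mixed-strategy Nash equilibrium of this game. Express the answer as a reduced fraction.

The column player mixes with probability q on A, chosen so the row player is indifferent: 9q + 2(1−q) = 1q + 7(1−q) gives q = 5/13.
The row player's expected payoff (from either row, since indifferent) is 9·5/13 + 2·8/13 = 61/13.

61/13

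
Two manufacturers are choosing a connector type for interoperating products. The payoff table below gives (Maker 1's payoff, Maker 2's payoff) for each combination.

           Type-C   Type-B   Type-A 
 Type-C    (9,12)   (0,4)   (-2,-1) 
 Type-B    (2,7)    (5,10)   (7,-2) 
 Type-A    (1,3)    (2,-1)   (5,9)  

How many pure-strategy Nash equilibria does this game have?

2

Both Type-C: Maker 1 gets 9 (best alternative 2); Maker 2 gets 12 (best alternative 4). Neither deviates — NE.
Both Type-B: Maker 1 gets 5 (best alternative 2); Maker 2 gets 10 (best alternative 7). Neither deviates — NE.
Both Type-A is not a NE: Maker 1 would switch to Type-B (7 > 5).
No other cell survives both best-response checks, so there are 2 pure NE.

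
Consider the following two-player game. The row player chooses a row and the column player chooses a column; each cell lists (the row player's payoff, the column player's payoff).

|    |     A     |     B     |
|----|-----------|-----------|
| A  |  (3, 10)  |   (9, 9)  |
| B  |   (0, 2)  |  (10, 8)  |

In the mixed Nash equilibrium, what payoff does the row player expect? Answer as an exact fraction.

15/2

The column player mixes with probability q on A, chosen so the row player is indifferent: 3q + 9(1−q) = 0q + 10(1−q) gives q = 1/4.
The row player's expected payoff (from either row, since indifferent) is 3·1/4 + 9·3/4 = 15/2.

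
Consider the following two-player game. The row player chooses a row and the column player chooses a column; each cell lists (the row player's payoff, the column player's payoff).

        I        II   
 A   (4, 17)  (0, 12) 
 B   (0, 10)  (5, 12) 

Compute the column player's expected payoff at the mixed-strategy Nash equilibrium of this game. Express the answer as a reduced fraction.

The row player mixes with probability p on A, chosen so the column player is indifferent: 17p + 10(1−p) = 12p + 12(1−p) gives p = 2/7.
The column player's expected payoff is 17·2/7 + 10·5/7 = 12.

12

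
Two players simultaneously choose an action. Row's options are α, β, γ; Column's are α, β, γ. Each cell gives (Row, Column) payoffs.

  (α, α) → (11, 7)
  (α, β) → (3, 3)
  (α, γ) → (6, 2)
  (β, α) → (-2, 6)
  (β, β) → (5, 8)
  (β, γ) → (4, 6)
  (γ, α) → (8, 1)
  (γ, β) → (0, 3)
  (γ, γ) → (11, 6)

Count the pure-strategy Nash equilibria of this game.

Both α: Row gets 11 (best alternative 8); Column gets 7 (best alternative 3). Neither deviates — NE.
Both β: Row gets 5 (best alternative 3); Column gets 8 (best alternative 6). Neither deviates — NE.
Both γ: Row gets 11 (best alternative 6); Column gets 6 (best alternative 3). Neither deviates — NE.
(α, γ) is not a NE: Row would switch to γ (11 > 6).
No other cell survives both best-response checks, so there are 3 pure NE.

3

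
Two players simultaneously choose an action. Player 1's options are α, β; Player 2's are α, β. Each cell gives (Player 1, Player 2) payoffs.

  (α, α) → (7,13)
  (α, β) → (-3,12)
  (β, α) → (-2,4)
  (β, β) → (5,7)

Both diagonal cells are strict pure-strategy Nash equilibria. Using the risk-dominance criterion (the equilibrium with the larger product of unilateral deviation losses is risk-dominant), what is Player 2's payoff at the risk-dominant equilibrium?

At both α: Player 1 loses 7 − (-2) = 9 by deviating; Player 2 loses 13 − 12 = 1. Product = 9·1 = 9.
At both β: Player 1 loses 5 − (-3) = 8 by deviating; Player 2 loses 7 − 4 = 3. Product = 8·3 = 24.
24 > 9, so both β is risk-dominant. Player 2's payoff there is 7.

7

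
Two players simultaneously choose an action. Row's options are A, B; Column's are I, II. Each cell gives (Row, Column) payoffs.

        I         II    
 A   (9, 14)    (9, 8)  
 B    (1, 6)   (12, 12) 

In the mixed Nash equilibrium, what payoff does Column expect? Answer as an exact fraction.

Row mixes with probability p on A, chosen so Column is indifferent: 14p + 6(1−p) = 8p + 12(1−p) gives p = 1/2.
Column's expected payoff is 14·1/2 + 6·1/2 = 10.

10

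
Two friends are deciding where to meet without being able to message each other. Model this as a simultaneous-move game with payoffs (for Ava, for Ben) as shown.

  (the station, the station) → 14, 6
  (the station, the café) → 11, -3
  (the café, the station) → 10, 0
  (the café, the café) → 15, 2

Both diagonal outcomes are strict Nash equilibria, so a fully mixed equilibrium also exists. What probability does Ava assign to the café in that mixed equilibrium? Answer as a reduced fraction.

9/11

Ava's mix p on the station must make Ben indifferent between the station and the café.
Ben's payoff from the station: 6p + 0(1−p). From the café: (-3)p + 2(1−p).
Set equal: 9p = 2(1−p) → p = 2/11.
Probability on the café is 1 − 2/11 = 9/11.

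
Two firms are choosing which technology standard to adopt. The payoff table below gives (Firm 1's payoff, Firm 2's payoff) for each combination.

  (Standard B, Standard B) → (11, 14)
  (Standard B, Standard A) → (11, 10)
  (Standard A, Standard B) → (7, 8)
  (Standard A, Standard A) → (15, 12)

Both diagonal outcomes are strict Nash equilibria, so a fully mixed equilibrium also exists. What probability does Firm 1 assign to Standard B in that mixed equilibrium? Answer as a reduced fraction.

Firm 1's mix p on Standard B must make Firm 2 indifferent between Standard B and Standard A.
Firm 2's payoff from Standard B: 14p + 8(1−p). From Standard A: 10p + 12(1−p).
Set equal: 4p = 4(1−p) → p = 4/8 = 1/2.

1/2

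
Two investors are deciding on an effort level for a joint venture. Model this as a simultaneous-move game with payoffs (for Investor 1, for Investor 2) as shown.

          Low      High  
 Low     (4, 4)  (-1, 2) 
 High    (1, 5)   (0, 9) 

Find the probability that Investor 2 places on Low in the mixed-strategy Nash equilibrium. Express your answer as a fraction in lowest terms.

1/4

Investor 2's mix q on Low must make Investor 1 indifferent between Low and High.
Investor 1's payoff from Low: 4q + (-1)(1−q). From High: 1q + 0(1−q).
Set equal: 3q = 1(1−q) → q = 1/4.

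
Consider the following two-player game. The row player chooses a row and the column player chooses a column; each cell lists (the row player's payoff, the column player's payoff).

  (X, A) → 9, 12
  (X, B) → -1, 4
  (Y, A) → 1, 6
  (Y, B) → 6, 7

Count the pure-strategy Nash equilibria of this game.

(X, A): the row player gets 9 (best alternative 1); the column player gets 12 (best alternative 4). Neither deviates — NE.
(Y, B): the row player gets 6 (best alternative -1); the column player gets 7 (best alternative 6). Neither deviates — NE.
(X, B) is not a NE: the row player would switch to Y (6 > -1).
No other cell survives both best-response checks, so there are 2 pure NE.

2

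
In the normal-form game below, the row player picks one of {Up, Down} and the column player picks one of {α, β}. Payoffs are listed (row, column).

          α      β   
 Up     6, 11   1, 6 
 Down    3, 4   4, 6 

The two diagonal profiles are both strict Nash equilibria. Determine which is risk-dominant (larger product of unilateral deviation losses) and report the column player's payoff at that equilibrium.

At (Up, α): the row player loses 6 − 3 = 3 by deviating; the column player loses 11 − 6 = 5. Product = 3·5 = 15.
At (Down, β): the row player loses 4 − 1 = 3 by deviating; the column player loses 6 − 4 = 2. Product = 3·2 = 6.
15 > 6, so (Up, α) is risk-dominant. The column player's payoff there is 11.

11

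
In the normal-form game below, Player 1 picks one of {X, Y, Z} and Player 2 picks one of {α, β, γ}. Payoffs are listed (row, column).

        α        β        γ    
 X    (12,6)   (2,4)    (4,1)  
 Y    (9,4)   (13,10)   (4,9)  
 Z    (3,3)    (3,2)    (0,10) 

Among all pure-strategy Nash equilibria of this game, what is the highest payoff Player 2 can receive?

(X, α) is a pure NE (Player 1: 12 ≥ 9; Player 2: 6 ≥ 4). Player 2 gets 6.
(Y, β) is a pure NE (Player 1: 13 ≥ 3; Player 2: 10 ≥ 9). Player 2 gets 10.
Every other cell has a profitable deviation for at least one player. Highest of {6, 10} is 10.

10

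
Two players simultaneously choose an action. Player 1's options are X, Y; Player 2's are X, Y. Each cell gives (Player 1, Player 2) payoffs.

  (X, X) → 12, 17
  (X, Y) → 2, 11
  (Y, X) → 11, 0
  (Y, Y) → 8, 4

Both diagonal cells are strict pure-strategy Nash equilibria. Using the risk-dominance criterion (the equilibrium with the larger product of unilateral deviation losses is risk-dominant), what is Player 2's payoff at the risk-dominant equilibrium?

At both X: Player 1 loses 12 − 11 = 1 by deviating; Player 2 loses 17 − 11 = 6. Product = 1·6 = 6.
At both Y: Player 1 loses 8 − 2 = 6 by deviating; Player 2 loses 4 − 0 = 4. Product = 6·4 = 24.
24 > 6, so both Y is risk-dominant. Player 2's payoff there is 4.

4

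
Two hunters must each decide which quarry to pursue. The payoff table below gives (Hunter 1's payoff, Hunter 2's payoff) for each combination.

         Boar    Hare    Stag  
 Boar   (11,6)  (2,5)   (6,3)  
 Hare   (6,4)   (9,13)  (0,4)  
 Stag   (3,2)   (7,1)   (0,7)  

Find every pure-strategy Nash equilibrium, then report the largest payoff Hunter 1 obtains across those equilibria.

Both Boar is a pure NE (Hunter 1: 11 ≥ 6; Hunter 2: 6 ≥ 5). Hunter 1 gets 11.
Both Hare is a pure NE (Hunter 1: 9 ≥ 7; Hunter 2: 13 ≥ 4). Hunter 1 gets 9.
Every other cell has a profitable deviation for at least one player. Highest of {11, 9} is 11.

11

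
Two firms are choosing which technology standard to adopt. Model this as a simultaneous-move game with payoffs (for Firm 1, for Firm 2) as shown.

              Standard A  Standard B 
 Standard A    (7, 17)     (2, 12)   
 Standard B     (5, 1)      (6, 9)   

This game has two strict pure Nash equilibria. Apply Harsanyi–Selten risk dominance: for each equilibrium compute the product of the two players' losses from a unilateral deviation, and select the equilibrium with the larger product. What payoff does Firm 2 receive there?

9

At both Standard A: Firm 1 loses 7 − 5 = 2 by deviating; Firm 2 loses 17 − 12 = 5. Product = 2·5 = 10.
At both Standard B: Firm 1 loses 6 − 2 = 4 by deviating; Firm 2 loses 9 − 1 = 8. Product = 4·8 = 32.
32 > 10, so both Standard B is risk-dominant. Firm 2's payoff there is 9.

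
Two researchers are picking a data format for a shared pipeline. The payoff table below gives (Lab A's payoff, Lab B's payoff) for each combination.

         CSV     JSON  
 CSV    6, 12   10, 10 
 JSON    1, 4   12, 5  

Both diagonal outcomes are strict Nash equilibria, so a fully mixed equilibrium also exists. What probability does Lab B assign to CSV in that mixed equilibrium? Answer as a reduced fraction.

Lab B's mix q on CSV must make Lab A indifferent between CSV and JSON.
Lab A's payoff from CSV: 6q + 10(1−q). From JSON: 1q + 12(1−q).
Set equal: 5q = 2(1−q) → q = 2/7.

2/7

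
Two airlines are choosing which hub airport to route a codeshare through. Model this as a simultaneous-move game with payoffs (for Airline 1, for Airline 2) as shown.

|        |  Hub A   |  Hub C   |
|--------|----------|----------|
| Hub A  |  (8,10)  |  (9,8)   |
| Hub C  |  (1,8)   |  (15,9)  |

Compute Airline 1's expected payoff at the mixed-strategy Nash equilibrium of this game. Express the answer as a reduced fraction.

111/13

Airline 2 mixes with probability q on Hub A, chosen so Airline 1 is indifferent: 8q + 9(1−q) = 1q + 15(1−q) gives q = 6/13.
Airline 1's expected payoff (from either row, since indifferent) is 8·6/13 + 9·7/13 = 111/13.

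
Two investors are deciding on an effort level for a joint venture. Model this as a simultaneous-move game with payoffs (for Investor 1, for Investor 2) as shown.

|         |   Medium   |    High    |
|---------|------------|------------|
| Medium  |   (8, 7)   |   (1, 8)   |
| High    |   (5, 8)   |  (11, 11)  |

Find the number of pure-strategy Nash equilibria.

1

Both High: Investor 1 gets 11 (best alternative 1); Investor 2 gets 11 (best alternative 8). Neither deviates — NE.
Both Medium is not a NE: Investor 2 would switch to High (8 > 7).
No other cell survives both best-response checks, so there is 1 pure NE.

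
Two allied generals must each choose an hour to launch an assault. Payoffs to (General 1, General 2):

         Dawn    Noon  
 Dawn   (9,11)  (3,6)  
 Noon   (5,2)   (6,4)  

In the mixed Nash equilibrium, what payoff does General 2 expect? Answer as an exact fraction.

General 1 mixes with probability p on Dawn, chosen so General 2 is indifferent: 11p + 2(1−p) = 6p + 4(1−p) gives p = 2/7.
General 2's expected payoff is 11·2/7 + 2·5/7 = 32/7.

32/7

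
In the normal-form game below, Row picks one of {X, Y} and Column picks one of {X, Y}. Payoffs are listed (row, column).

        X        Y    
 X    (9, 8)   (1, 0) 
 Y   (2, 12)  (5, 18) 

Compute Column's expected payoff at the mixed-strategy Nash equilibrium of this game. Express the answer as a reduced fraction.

Row mixes with probability p on X, chosen so Column is indifferent: 8p + 12(1−p) = 0p + 18(1−p) gives p = 3/7.
Column's expected payoff is 8·3/7 + 12·4/7 = 72/7.

72/7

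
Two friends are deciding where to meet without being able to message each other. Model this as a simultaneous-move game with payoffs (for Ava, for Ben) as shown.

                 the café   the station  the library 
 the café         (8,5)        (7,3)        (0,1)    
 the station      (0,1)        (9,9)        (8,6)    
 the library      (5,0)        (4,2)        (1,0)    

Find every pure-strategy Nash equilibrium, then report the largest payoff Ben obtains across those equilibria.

Both the café is a pure NE (Ava: 8 ≥ 5; Ben: 5 ≥ 3). Ben gets 5.
Both the station is a pure NE (Ava: 9 ≥ 7; Ben: 9 ≥ 6). Ben gets 9.
Every other cell has a profitable deviation for at least one player. Highest of {5, 9} is 9.

9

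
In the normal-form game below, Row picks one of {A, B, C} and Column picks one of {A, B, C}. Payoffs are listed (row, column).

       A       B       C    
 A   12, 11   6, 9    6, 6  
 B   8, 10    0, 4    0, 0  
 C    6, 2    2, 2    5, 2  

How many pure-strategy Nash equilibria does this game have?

Both A: Row gets 12 (best alternative 8); Column gets 11 (best alternative 9). Neither deviates — NE.
Both B is not a NE: Row would switch to A (6 > 0).
No other cell survives both best-response checks, so there is 1 pure NE.

1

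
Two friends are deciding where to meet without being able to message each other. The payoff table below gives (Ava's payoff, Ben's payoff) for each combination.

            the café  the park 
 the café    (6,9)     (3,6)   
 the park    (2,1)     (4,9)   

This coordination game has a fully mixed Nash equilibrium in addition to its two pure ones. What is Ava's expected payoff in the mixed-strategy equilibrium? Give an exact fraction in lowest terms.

Ben mixes with probability q on the café, chosen so Ava is indifferent: 6q + 3(1−q) = 2q + 4(1−q) gives q = 1/5.
Ava's expected payoff (from either row, since indifferent) is 6·1/5 + 3·4/5 = 18/5.

18/5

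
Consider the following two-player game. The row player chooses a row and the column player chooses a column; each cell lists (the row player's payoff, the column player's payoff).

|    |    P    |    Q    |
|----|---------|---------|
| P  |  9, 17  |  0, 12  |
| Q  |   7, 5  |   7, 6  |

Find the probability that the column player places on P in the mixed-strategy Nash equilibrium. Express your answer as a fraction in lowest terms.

7/9

The column player's mix q on P must make the row player indifferent between P and Q.
The row player's payoff from P: 9q + 0(1−q). From Q: 7q + 7(1−q).
Set equal: 2q = 7(1−q) → q = 7/9.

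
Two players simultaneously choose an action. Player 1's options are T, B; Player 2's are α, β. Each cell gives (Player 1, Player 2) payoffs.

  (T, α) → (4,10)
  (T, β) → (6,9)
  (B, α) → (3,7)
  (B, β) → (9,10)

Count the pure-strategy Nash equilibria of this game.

(T, α): Player 1 gets 4 (best alternative 3); Player 2 gets 10 (best alternative 9). Neither deviates — NE.
(B, β): Player 1 gets 9 (best alternative 6); Player 2 gets 10 (best alternative 7). Neither deviates — NE.
(T, β) is not a NE: Player 1 would switch to B (9 > 6).
No other cell survives both best-response checks, so there are 2 pure NE.

2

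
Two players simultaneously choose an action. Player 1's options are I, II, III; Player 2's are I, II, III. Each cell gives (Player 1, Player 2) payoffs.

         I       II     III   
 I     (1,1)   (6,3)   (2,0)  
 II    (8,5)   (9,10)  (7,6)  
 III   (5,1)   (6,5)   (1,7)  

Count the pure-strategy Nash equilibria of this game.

1

Both II: Player 1 gets 9 (best alternative 6); Player 2 gets 10 (best alternative 6). Neither deviates — NE.
Both III is not a NE: Player 1 would switch to II (7 > 1).
No other cell survives both best-response checks, so there is 1 pure NE.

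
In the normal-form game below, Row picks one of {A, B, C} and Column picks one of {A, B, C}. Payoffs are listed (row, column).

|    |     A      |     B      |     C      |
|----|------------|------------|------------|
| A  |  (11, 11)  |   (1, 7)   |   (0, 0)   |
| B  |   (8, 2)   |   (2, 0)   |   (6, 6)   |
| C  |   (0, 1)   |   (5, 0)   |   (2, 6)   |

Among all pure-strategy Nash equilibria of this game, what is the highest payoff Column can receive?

Both A is a pure NE (Row: 11 ≥ 8; Column: 11 ≥ 7). Column gets 11.
(B, C) is a pure NE (Row: 6 ≥ 2; Column: 6 ≥ 2). Column gets 6.
Every other cell has a profitable deviation for at least one player. Highest of {11, 6} is 11.

11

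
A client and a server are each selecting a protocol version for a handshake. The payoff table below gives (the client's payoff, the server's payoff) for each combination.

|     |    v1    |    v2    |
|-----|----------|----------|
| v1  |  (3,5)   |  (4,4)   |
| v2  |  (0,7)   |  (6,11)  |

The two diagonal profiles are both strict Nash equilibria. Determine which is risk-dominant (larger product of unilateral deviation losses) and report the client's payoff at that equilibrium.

At both v1: the client loses 3 − 0 = 3 by deviating; the server loses 5 − 4 = 1. Product = 3·1 = 3.
At both v2: the client loses 6 − 4 = 2 by deviating; the server loses 11 − 7 = 4. Product = 2·4 = 8.
8 > 3, so both v2 is risk-dominant. The client's payoff there is 6.

6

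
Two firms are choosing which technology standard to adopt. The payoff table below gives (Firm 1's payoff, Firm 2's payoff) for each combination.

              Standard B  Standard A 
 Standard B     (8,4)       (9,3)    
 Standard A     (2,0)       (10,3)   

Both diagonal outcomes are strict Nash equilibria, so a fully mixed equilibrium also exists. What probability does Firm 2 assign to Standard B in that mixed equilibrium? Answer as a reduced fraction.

1/7

Firm 2's mix q on Standard B must make Firm 1 indifferent between Standard B and Standard A.
Firm 1's payoff from Standard B: 8q + 9(1−q). From Standard A: 2q + 10(1−q).
Set equal: 6q = 1(1−q) → q = 1/7.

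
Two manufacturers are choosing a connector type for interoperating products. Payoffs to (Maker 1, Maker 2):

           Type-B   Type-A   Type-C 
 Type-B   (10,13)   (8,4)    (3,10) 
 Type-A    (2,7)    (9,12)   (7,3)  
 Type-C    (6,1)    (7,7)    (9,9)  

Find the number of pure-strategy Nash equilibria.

3

Both Type-B: Maker 1 gets 10 (best alternative 6); Maker 2 gets 13 (best alternative 10). Neither deviates — NE.
Both Type-A: Maker 1 gets 9 (best alternative 8); Maker 2 gets 12 (best alternative 7). Neither deviates — NE.
Both Type-C: Maker 1 gets 9 (best alternative 7); Maker 2 gets 9 (best alternative 7). Neither deviates — NE.
(Type-B, Type-C) is not a NE: Maker 1 would switch to Type-C (9 > 3).
No other cell survives both best-response checks, so there are 3 pure NE.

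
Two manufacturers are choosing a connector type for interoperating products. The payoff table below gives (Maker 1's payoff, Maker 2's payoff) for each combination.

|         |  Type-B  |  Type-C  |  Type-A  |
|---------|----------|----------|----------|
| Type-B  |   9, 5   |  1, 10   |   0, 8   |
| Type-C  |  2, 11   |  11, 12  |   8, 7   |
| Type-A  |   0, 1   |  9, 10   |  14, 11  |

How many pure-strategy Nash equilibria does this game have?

Both Type-C: Maker 1 gets 11 (best alternative 9); Maker 2 gets 12 (best alternative 11). Neither deviates — NE.
Both Type-A: Maker 1 gets 14 (best alternative 8); Maker 2 gets 11 (best alternative 10). Neither deviates — NE.
Both Type-B is not a NE: Maker 2 would switch to Type-C (10 > 5).
No other cell survives both best-response checks, so there are 2 pure NE.

2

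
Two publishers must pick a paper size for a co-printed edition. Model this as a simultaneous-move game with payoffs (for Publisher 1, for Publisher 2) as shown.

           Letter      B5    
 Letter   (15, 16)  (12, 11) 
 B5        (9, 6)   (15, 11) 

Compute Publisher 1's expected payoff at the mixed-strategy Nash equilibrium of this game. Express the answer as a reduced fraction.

13

Publisher 2 mixes with probability q on Letter, chosen so Publisher 1 is indifferent: 15q + 12(1−q) = 9q + 15(1−q) gives q = 1/3.
Publisher 1's expected payoff (from either row, since indifferent) is 15·1/3 + 12·2/3 = 13.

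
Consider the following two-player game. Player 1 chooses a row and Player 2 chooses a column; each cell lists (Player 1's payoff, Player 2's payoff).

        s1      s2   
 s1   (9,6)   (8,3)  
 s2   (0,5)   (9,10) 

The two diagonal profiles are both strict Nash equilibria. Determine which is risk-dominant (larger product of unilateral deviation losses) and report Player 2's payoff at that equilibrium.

At both s1: Player 1 loses 9 − 0 = 9 by deviating; Player 2 loses 6 − 3 = 3. Product = 9·3 = 27.
At both s2: Player 1 loses 9 − 8 = 1 by deviating; Player 2 loses 10 − 5 = 5. Product = 1·5 = 5.
27 > 5, so both s1 is risk-dominant. Player 2's payoff there is 6.

6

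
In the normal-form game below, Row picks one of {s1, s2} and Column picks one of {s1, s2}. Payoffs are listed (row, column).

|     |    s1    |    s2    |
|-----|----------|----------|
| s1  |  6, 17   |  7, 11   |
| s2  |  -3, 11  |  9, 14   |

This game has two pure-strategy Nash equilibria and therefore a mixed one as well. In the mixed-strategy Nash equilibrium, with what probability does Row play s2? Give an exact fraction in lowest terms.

Row's mix p on s1 must make Column indifferent between s1 and s2.
Column's payoff from s1: 17p + 11(1−p). From s2: 11p + 14(1−p).
Set equal: 6p = 3(1−p) → p = 3/9 = 1/3.
Probability on s2 is 1 − 1/3 = 2/3.

2/3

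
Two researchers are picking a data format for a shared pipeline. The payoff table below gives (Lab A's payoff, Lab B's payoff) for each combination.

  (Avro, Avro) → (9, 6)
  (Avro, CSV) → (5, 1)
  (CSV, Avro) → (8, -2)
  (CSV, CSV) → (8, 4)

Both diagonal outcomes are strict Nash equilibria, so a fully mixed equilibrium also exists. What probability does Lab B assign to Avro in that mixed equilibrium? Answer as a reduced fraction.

3/4

Lab B's mix q on Avro must make Lab A indifferent between Avro and CSV.
Lab A's payoff from Avro: 9q + 5(1−q). From CSV: 8q + 8(1−q).
Set equal: 1q = 3(1−q) → q = 3/4.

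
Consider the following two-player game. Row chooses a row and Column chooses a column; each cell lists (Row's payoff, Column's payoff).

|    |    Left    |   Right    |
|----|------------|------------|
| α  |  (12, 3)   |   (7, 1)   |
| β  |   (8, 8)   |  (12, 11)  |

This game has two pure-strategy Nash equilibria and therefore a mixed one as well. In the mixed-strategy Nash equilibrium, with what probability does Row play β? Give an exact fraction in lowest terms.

2/5

Row's mix p on α must make Column indifferent between Left and Right.
Column's payoff from Left: 3p + 8(1−p). From Right: 1p + 11(1−p).
Set equal: 2p = 3(1−p) → p = 3/5.
Probability on β is 1 − 3/5 = 2/5.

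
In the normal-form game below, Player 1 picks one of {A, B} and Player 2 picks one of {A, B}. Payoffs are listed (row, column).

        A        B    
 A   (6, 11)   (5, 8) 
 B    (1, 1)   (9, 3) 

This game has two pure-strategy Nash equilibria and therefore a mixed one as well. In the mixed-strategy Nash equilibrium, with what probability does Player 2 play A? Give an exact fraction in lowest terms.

Player 2's mix q on A must make Player 1 indifferent between A and B.
Player 1's payoff from A: 6q + 5(1−q). From B: 1q + 9(1−q).
Set equal: 5q = 4(1−q) → q = 4/9.

4/9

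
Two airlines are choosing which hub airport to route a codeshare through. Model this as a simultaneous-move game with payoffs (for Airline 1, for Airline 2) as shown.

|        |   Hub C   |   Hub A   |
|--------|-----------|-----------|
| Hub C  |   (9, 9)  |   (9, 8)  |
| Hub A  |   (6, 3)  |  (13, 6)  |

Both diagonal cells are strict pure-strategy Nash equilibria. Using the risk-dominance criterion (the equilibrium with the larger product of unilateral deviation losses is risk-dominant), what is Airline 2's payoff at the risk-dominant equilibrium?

At both Hub C: Airline 1 loses 9 − 6 = 3 by deviating; Airline 2 loses 9 − 8 = 1. Product = 3·1 = 3.
At both Hub A: Airline 1 loses 13 − 9 = 4 by deviating; Airline 2 loses 6 − 3 = 3. Product = 4·3 = 12.
12 > 3, so both Hub A is risk-dominant. Airline 2's payoff there is 6.

6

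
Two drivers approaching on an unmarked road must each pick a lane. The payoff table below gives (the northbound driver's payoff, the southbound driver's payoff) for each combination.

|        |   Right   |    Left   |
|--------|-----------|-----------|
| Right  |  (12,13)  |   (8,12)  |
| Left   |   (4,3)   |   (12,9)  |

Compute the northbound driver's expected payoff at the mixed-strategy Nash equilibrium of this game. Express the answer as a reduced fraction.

The southbound driver mixes with probability q on Right, chosen so the northbound driver is indifferent: 12q + 8(1−q) = 4q + 12(1−q) gives q = 1/3.
The northbound driver's expected payoff (from either row, since indifferent) is 12·1/3 + 8·2/3 = 28/3.

28/3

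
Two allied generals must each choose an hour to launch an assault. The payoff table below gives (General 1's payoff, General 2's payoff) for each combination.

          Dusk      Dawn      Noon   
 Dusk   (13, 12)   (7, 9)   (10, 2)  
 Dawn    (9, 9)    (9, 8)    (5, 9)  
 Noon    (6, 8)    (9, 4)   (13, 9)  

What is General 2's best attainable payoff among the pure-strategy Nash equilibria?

12

Both Dusk is a pure NE (General 1: 13 ≥ 9; General 2: 12 ≥ 9). General 2 gets 12.
Both Noon is a pure NE (General 1: 13 ≥ 10; General 2: 9 ≥ 8). General 2 gets 9.
Every other cell has a profitable deviation for at least one player. Highest of {12, 9} is 12.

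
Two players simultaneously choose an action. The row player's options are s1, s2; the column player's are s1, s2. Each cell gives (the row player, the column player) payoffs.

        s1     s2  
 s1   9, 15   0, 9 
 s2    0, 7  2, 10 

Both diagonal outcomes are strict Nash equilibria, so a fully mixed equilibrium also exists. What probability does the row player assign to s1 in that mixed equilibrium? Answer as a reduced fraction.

The row player's mix p on s1 must make the column player indifferent between s1 and s2.
The column player's payoff from s1: 15p + 7(1−p). From s2: 9p + 10(1−p).
Set equal: 6p = 3(1−p) → p = 3/9 = 1/3.

1/3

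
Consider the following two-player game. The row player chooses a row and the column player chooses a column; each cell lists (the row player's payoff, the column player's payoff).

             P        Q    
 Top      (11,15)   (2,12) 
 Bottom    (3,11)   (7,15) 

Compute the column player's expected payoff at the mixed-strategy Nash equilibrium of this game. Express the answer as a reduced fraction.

93/7

The row player mixes with probability p on Top, chosen so the column player is indifferent: 15p + 11(1−p) = 12p + 15(1−p) gives p = 4/7.
The column player's expected payoff is 15·4/7 + 11·3/7 = 93/7.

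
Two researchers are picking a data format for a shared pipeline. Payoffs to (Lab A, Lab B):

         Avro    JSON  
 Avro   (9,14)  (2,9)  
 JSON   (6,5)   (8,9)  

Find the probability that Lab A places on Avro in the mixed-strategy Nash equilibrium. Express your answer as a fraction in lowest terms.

4/9

Lab A's mix p on Avro must make Lab B indifferent between Avro and JSON.
Lab B's payoff from Avro: 14p + 5(1−p). From JSON: 9p + 9(1−p).
Set equal: 5p = 4(1−p) → p = 4/9.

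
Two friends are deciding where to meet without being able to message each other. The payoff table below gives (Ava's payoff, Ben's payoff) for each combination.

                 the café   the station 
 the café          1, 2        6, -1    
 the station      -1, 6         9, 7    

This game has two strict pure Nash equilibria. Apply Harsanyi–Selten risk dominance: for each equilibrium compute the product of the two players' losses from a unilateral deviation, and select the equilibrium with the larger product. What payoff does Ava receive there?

1

At both the café: Ava loses 1 − (-1) = 2 by deviating; Ben loses 2 − (-1) = 3. Product = 2·3 = 6.
At both the station: Ava loses 9 − 6 = 3 by deviating; Ben loses 7 − 6 = 1. Product = 3·1 = 3.
6 > 3, so both the café is risk-dominant. Ava's payoff there is 1.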